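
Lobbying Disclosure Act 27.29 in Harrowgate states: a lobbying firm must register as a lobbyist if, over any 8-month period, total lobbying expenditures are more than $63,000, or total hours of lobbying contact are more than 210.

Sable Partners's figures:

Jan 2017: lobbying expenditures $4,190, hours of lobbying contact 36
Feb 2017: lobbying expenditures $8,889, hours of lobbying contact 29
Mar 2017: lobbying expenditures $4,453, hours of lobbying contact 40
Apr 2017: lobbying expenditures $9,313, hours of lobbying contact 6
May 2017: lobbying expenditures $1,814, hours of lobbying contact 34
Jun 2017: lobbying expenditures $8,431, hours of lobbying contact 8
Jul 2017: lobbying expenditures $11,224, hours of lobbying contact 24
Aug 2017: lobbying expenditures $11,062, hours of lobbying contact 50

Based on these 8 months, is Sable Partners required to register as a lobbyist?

Total lobbying expenditures: $4,190 + $8,889 + $4,453 + $9,313 + $1,814 + $8,431 + $11,224 + $11,062 = $59,376 (≤ $63,000).
Total hours of lobbying contact: 36 + 29 + 40 + 6 + 34 + 8 + 24 + 50 = 227 (> 210).
The test is 'or': at least one threshold is exceeded.

Yes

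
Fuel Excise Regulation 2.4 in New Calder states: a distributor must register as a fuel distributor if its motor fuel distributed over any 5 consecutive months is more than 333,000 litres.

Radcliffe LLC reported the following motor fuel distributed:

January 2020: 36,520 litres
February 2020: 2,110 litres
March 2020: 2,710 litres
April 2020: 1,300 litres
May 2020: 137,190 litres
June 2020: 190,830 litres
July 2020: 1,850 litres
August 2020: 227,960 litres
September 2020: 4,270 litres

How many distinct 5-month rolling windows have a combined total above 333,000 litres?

January 2020–May 2020: 36,520 litres + 2,110 litres + 2,710 litres + 1,300 litres + 137,190 litres = 179,830 litres (under)
February 2020–June 2020: 2,110 litres + 2,710 litres + 1,300 litres + 137,190 litres + 190,830 litres = 334,140 litres (over)
March 2020–July 2020: 2,710 litres + 1,300 litres + 137,190 litres + 190,830 litres + 1,850 litres = 333,880 litres (over)
April 2020–August 2020: 1,300 litres + 137,190 litres + 190,830 litres + 1,850 litres + 227,960 litres = 559,130 litres (over)
May 2020–September 2020: 137,190 litres + 190,830 litres + 1,850 litres + 227,960 litres + 4,270 litres = 562,100 litres (over)
4 windows exceed the threshold.

4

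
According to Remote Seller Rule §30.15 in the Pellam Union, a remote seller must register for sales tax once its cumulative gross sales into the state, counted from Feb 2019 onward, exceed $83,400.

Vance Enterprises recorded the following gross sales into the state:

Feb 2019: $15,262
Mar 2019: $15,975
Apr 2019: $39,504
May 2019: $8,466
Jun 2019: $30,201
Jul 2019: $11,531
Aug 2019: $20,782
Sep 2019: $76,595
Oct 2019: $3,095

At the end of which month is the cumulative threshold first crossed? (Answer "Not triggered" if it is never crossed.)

Through Feb 2019: $15,262
Through Mar 2019: $31,237
Through Apr 2019: $70,741
Through May 2019: $79,207
Through Jun 2019: $109,408 ← exceeds threshold

Jun 2019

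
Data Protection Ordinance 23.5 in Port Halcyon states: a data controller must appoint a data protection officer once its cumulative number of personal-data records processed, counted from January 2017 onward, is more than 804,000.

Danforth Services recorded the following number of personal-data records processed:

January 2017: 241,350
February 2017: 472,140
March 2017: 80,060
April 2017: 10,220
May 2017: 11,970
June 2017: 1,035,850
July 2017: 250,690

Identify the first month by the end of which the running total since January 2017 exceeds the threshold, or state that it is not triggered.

Through January 2017: 241,350
Through February 2017: 713,490
Through March 2017: 793,550
Through April 2017: 803,770
Through May 2017: 815,740 ← exceeds threshold

May 2017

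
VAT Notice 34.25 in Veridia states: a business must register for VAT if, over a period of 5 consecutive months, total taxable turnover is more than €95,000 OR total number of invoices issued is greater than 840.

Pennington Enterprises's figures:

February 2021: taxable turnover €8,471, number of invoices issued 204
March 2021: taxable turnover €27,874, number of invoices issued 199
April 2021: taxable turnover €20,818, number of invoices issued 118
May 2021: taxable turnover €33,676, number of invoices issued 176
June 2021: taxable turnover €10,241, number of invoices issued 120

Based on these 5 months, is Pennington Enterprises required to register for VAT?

Total taxable turnover: €8,471 + €27,874 + €20,818 + €33,676 + €10,241 = €101,080 (> €95,000).
Total number of invoices issued: 204 + 199 + 118 + 176 + 120 = 817 (≤ 840).
The test is 'or': at least one threshold is exceeded.

Yes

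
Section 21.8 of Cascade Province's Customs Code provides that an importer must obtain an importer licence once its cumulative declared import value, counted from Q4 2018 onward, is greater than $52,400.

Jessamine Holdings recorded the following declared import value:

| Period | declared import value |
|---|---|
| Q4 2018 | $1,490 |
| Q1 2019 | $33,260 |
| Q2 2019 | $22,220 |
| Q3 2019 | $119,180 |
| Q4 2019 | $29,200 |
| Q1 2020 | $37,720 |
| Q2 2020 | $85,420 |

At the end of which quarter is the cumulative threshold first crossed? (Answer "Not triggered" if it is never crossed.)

Through Q4 2018: $1,490
Through Q1 2019: $34,750
Through Q2 2019: $56,970 ← exceeds threshold

Q2 2019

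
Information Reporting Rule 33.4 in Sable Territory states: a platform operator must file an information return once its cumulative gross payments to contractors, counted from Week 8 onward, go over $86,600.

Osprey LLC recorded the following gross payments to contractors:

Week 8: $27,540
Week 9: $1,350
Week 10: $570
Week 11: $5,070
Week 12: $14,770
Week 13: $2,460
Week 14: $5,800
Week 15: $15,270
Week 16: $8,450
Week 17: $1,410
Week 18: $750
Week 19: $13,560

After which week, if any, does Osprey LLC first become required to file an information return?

Through Week 8: $27,540
Through Week 9: $28,890
Through Week 10: $29,460
Through Week 11: $34,530
Through Week 12: $49,300
Through Week 13: $51,760
Through Week 14: $57,560
Through Week 15: $72,830
Through Week 16: $81,280
Through Week 17: $82,690
Through Week 18: $83,440
Through Week 19: $97,000 ← exceeds threshold

Week 19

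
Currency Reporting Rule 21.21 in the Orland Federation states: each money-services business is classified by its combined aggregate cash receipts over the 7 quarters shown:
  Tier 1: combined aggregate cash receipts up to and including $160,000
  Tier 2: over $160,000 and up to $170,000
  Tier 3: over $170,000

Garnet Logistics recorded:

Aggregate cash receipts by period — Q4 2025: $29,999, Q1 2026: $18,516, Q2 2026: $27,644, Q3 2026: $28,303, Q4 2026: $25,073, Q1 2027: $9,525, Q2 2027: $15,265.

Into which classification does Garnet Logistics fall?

Tier 1

Combined aggregate cash receipts: $29,999 + $18,516 + $27,644 + $28,303 + $25,073 + $9,525 + $15,265 = $154,325.
$154,325 ≤ $160,000, so Tier 1 applies.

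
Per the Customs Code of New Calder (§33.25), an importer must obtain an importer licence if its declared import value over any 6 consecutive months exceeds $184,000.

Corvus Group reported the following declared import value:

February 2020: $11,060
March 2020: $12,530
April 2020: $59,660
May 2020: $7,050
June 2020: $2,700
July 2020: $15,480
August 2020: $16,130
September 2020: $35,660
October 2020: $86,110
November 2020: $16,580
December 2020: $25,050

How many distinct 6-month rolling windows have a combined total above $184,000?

1

February 2020–July 2020: $11,060 + $12,530 + $59,660 + $7,050 + $2,700 + $15,480 = $108,480 (under)
March 2020–August 2020: $12,530 + $59,660 + $7,050 + $2,700 + $15,480 + $16,130 = $113,550 (under)
April 2020–September 2020: $59,660 + $7,050 + $2,700 + $15,480 + $16,130 + $35,660 = $136,680 (under)
May 2020–October 2020: $7,050 + $2,700 + $15,480 + $16,130 + $35,660 + $86,110 = $163,130 (under)
June 2020–November 2020: $2,700 + $15,480 + $16,130 + $35,660 + $86,110 + $16,580 = $172,660 (under)
July 2020–December 2020: $15,480 + $16,130 + $35,660 + $86,110 + $16,580 + $25,050 = $195,010 (over)
1 window exceeds the threshold.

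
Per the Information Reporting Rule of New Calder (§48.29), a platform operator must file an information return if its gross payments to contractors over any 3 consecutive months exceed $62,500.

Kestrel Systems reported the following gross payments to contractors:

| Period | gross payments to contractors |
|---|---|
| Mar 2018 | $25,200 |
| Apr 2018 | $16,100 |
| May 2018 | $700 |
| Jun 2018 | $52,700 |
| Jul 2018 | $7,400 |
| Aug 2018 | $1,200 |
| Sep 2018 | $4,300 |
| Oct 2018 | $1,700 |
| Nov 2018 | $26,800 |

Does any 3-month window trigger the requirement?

Yes

Mar 2018–May 2018: $25,200 + $16,100 + $700 = $42,000 (under)
Apr 2018–Jun 2018: $16,100 + $700 + $52,700 = $69,500 (over)
May 2018–Jul 2018: $700 + $52,700 + $7,400 = $60,800 (under)
Jun 2018–Aug 2018: $52,700 + $7,400 + $1,200 = $61,300 (under)
Jul 2018–Sep 2018: $7,400 + $1,200 + $4,300 = $12,900 (under)
Aug 2018–Oct 2018: $1,200 + $4,300 + $1,700 = $7,200 (under)
Sep 2018–Nov 2018: $4,300 + $1,700 + $26,800 = $32,800 (under)
At least one window exceeds $62,500.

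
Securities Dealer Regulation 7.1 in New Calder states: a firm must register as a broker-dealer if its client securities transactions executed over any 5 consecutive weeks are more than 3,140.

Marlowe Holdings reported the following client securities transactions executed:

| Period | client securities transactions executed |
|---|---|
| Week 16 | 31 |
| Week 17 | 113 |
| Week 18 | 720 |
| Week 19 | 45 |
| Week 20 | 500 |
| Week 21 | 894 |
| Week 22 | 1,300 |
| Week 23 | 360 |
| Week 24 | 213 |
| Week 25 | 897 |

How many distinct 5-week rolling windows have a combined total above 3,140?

Week 16–Week 20: 31 + 113 + 720 + 45 + 500 = 1,409 (under)
Week 17–Week 21: 113 + 720 + 45 + 500 + 894 = 2,272 (under)
Week 18–Week 22: 720 + 45 + 500 + 894 + 1,300 = 3,459 (over)
Week 19–Week 23: 45 + 500 + 894 + 1,300 + 360 = 3,099 (under)
Week 20–Week 24: 500 + 894 + 1,300 + 360 + 213 = 3,267 (over)
Week 21–Week 25: 894 + 1,300 + 360 + 213 + 897 = 3,664 (over)
3 windows exceed the threshold.

3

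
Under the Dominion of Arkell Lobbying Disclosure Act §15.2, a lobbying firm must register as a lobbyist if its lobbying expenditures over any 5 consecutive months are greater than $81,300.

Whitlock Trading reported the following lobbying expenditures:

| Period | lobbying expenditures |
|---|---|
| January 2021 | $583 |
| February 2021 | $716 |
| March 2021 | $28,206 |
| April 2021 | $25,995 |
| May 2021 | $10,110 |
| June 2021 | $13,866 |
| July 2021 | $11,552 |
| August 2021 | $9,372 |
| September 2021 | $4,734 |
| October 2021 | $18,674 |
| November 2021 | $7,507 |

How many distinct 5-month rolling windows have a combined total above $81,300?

1

January 2021–May 2021: $583 + $716 + $28,206 + $25,995 + $10,110 = $65,610 (under)
February 2021–June 2021: $716 + $28,206 + $25,995 + $10,110 + $13,866 = $78,893 (under)
March 2021–July 2021: $28,206 + $25,995 + $10,110 + $13,866 + $11,552 = $89,729 (over)
April 2021–August 2021: $25,995 + $10,110 + $13,866 + $11,552 + $9,372 = $70,895 (under)
May 2021–September 2021: $10,110 + $13,866 + $11,552 + $9,372 + $4,734 = $49,634 (under)
June 2021–October 2021: $13,866 + $11,552 + $9,372 + $4,734 + $18,674 = $58,198 (under)
July 2021–November 2021: $11,552 + $9,372 + $4,734 + $18,674 + $7,507 = $51,839 (under)
1 window exceeds the threshold.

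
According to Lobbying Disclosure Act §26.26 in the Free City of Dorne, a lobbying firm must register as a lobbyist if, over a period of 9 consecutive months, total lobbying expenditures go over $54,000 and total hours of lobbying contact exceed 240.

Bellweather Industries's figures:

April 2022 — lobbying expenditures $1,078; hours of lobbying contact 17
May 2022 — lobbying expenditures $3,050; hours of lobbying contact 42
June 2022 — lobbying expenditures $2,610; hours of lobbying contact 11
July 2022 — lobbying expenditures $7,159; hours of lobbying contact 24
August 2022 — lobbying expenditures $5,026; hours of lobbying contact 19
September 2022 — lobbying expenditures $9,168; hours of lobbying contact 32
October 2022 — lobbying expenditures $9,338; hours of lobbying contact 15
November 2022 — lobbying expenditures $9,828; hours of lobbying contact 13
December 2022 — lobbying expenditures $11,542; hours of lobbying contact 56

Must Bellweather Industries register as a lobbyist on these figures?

No

Total lobbying expenditures: $1,078 + $3,050 + $2,610 + $7,159 + $5,026 + $9,168 + $9,338 + $9,828 + $11,542 = $58,799 (> $54,000).
Total hours of lobbying contact: 17 + 42 + 11 + 24 + 19 + 32 + 15 + 13 + 56 = 229 (≤ 240).
The test is 'and': the rule requires both, and at least one is not exceeded.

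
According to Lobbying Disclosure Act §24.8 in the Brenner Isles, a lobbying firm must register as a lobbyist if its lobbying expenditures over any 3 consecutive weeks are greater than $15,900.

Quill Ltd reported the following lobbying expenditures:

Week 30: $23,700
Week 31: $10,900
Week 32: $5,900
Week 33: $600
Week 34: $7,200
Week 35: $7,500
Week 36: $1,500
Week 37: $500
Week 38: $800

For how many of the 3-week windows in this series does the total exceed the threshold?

Week 30–Week 32: $23,700 + $10,900 + $5,900 = $40,500 (over)
Week 31–Week 33: $10,900 + $5,900 + $600 = $17,400 (over)
Week 32–Week 34: $5,900 + $600 + $7,200 = $13,700 (under)
Week 33–Week 35: $600 + $7,200 + $7,500 = $15,300 (under)
Week 34–Week 36: $7,200 + $7,500 + $1,500 = $16,200 (over)
Week 35–Week 37: $7,500 + $1,500 + $500 = $9,500 (under)
Week 36–Week 38: $1,500 + $500 + $800 = $2,800 (under)
3 windows exceed the threshold.

3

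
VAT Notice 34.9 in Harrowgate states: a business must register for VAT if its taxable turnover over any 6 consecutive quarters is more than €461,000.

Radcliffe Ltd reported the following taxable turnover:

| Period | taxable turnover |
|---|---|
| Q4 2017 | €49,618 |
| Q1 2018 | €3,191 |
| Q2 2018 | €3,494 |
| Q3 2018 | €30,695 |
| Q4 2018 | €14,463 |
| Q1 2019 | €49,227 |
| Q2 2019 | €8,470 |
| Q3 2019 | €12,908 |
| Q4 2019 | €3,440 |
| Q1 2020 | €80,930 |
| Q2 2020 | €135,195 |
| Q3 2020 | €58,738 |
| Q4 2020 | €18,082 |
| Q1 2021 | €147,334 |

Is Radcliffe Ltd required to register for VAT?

No

Q4 2017–Q1 2019: €49,618 + €3,191 + €3,494 + €30,695 + €14,463 + €49,227 = €150,688 (under)
Q1 2018–Q2 2019: €3,191 + €3,494 + €30,695 + €14,463 + €49,227 + €8,470 = €109,540 (under)
Q2 2018–Q3 2019: €3,494 + €30,695 + €14,463 + €49,227 + €8,470 + €12,908 = €119,257 (under)
Q3 2018–Q4 2019: €30,695 + €14,463 + €49,227 + €8,470 + €12,908 + €3,440 = €119,203 (under)
Q4 2018–Q1 2020: €14,463 + €49,227 + €8,470 + €12,908 + €3,440 + €80,930 = €169,438 (under)
Q1 2019–Q2 2020: €49,227 + €8,470 + €12,908 + €3,440 + €80,930 + €135,195 = €290,170 (under)
Q2 2019–Q3 2020: €8,470 + €12,908 + €3,440 + €80,930 + €135,195 + €58,738 = €299,681 (under)
Q3 2019–Q4 2020: €12,908 + €3,440 + €80,930 + €135,195 + €58,738 + €18,082 = €309,293 (under)
Q4 2019–Q1 2021: €3,440 + €80,930 + €135,195 + €58,738 + €18,082 + €147,334 = €443,719 (under)
No window exceeds €461,000.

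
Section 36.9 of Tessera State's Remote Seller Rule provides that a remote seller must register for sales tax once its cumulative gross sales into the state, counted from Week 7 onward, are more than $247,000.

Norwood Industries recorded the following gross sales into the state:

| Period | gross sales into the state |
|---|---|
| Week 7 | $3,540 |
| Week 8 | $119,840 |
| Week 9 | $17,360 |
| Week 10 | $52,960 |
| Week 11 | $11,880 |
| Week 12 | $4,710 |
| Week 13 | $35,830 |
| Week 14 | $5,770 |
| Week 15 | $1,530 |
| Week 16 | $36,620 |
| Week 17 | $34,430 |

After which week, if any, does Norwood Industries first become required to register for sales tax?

Through Week 7: $3,540
Through Week 8: $123,380
Through Week 9: $140,740
Through Week 10: $193,700
Through Week 11: $205,580
Through Week 12: $210,290
Through Week 13: $246,120
Through Week 14: $251,890 ← exceeds threshold

Week 14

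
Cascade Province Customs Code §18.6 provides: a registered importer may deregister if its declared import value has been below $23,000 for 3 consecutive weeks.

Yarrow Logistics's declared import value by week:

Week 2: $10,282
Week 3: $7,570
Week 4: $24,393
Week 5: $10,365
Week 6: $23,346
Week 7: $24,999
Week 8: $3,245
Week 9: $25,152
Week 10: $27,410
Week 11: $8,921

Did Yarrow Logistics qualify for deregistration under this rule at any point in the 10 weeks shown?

No

Weeks below $23,000: Week 2, Week 3, Week 5, Week 8, Week 11.
Longest run of consecutive weeks below the threshold: 2.
2 < 3, so Yarrow Logistics never became eligible.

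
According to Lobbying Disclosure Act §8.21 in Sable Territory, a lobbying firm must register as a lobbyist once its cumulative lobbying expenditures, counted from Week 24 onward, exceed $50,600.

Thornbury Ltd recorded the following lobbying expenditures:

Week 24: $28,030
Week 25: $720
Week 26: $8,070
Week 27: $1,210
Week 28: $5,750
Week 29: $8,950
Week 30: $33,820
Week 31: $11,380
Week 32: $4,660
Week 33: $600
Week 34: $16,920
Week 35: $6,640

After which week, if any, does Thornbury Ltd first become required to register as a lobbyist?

Through Week 24: $28,030
Through Week 25: $28,750
Through Week 26: $36,820
Through Week 27: $38,030
Through Week 28: $43,780
Through Week 29: $52,730 ← exceeds threshold

Week 29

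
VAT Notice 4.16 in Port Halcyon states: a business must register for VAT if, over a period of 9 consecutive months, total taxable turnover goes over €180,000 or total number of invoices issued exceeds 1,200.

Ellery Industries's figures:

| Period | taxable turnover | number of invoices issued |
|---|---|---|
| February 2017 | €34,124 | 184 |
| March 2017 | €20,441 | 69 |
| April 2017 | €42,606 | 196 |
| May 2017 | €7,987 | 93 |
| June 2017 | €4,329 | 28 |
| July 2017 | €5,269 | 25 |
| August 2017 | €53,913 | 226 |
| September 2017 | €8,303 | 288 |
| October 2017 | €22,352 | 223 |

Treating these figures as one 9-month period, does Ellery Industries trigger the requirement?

Yes

Total taxable turnover: €34,124 + €20,441 + €42,606 + €7,987 + €4,329 + €5,269 + €53,913 + €8,303 + €22,352 = €199,324 (> €180,000).
Total number of invoices issued: 184 + 69 + 196 + 93 + 28 + 25 + 226 + 288 + 223 = 1,332 (> 1,200).
The test is 'or': at least one threshold is exceeded.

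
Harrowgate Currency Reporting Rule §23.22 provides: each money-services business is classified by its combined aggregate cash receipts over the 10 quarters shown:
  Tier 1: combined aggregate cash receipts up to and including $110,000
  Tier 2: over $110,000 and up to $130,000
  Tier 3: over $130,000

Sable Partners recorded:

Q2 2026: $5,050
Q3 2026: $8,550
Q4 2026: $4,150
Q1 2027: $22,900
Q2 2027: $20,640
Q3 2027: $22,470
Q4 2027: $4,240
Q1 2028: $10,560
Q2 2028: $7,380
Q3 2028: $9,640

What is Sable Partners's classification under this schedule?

Tier 2

Combined aggregate cash receipts: $5,050 + $8,550 + $4,150 + $22,900 + $20,640 + $22,470 + $4,240 + $10,560 + $7,380 + $9,640 = $115,580.
$110,000 < $115,580 ≤ $130,000, so Tier 2 applies.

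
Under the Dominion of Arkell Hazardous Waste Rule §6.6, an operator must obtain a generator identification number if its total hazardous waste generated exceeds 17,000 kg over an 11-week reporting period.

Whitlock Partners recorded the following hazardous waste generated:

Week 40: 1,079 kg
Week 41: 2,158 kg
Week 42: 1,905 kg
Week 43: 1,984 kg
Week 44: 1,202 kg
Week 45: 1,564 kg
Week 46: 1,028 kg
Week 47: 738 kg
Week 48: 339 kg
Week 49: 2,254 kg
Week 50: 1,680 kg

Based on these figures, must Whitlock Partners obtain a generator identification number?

Total hazardous waste generated: 1,079 kg + 2,158 kg + 1,905 kg + 1,984 kg + 1,202 kg + 1,564 kg + 1,028 kg + 738 kg + 339 kg + 2,254 kg + 1,680 kg = 15,931 kg.
15,931 kg ≤ 17,000 kg, so the threshold is not exceeded.

No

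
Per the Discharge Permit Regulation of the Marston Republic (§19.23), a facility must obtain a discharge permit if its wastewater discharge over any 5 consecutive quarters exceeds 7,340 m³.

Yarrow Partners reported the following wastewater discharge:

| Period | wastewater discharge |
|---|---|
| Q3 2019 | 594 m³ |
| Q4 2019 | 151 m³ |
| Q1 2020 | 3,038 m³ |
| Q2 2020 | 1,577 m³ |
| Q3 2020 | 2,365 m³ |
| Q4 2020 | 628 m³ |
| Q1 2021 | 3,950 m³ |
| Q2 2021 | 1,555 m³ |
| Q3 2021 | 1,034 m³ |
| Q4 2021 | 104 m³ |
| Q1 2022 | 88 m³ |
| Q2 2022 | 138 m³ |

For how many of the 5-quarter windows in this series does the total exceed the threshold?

5

Q3 2019–Q3 2020: 594 m³ + 151 m³ + 3,038 m³ + 1,577 m³ + 2,365 m³ = 7,725 m³ (over)
Q4 2019–Q4 2020: 151 m³ + 3,038 m³ + 1,577 m³ + 2,365 m³ + 628 m³ = 7,759 m³ (over)
Q1 2020–Q1 2021: 3,038 m³ + 1,577 m³ + 2,365 m³ + 628 m³ + 3,950 m³ = 11,558 m³ (over)
Q2 2020–Q2 2021: 1,577 m³ + 2,365 m³ + 628 m³ + 3,950 m³ + 1,555 m³ = 10,075 m³ (over)
Q3 2020–Q3 2021: 2,365 m³ + 628 m³ + 3,950 m³ + 1,555 m³ + 1,034 m³ = 9,532 m³ (over)
Q4 2020–Q4 2021: 628 m³ + 3,950 m³ + 1,555 m³ + 1,034 m³ + 104 m³ = 7,271 m³ (under)
Q1 2021–Q1 2022: 3,950 m³ + 1,555 m³ + 1,034 m³ + 104 m³ + 88 m³ = 6,731 m³ (under)
Q2 2021–Q2 2022: 1,555 m³ + 1,034 m³ + 104 m³ + 88 m³ + 138 m³ = 2,919 m³ (under)
5 windows exceed the threshold.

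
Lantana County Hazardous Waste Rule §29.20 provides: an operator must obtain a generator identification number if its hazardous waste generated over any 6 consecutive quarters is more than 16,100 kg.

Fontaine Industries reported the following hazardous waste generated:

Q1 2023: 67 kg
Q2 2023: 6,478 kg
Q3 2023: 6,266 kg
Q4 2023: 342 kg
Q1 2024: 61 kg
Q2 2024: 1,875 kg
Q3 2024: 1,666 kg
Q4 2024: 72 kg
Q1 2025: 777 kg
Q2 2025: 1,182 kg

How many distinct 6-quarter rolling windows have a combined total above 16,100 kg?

1

Q1 2023–Q2 2024: 67 kg + 6,478 kg + 6,266 kg + 342 kg + 61 kg + 1,875 kg = 15,089 kg (under)
Q2 2023–Q3 2024: 6,478 kg + 6,266 kg + 342 kg + 61 kg + 1,875 kg + 1,666 kg = 16,688 kg (over)
Q3 2023–Q4 2024: 6,266 kg + 342 kg + 61 kg + 1,875 kg + 1,666 kg + 72 kg = 10,282 kg (under)
Q4 2023–Q1 2025: 342 kg + 61 kg + 1,875 kg + 1,666 kg + 72 kg + 777 kg = 4,793 kg (under)
Q1 2024–Q2 2025: 61 kg + 1,875 kg + 1,666 kg + 72 kg + 777 kg + 1,182 kg = 5,633 kg (under)
1 window exceeds the threshold.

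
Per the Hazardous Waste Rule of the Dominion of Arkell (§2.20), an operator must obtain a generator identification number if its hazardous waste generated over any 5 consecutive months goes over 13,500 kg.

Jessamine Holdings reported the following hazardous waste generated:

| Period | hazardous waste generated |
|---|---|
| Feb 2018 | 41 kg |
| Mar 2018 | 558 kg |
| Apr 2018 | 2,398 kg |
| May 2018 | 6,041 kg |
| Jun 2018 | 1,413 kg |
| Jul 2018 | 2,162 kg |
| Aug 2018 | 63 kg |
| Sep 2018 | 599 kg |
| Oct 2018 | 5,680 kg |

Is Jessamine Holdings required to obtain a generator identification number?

No

Feb 2018–Jun 2018: 41 kg + 558 kg + 2,398 kg + 6,041 kg + 1,413 kg = 10,451 kg (under)
Mar 2018–Jul 2018: 558 kg + 2,398 kg + 6,041 kg + 1,413 kg + 2,162 kg = 12,572 kg (under)
Apr 2018–Aug 2018: 2,398 kg + 6,041 kg + 1,413 kg + 2,162 kg + 63 kg = 12,077 kg (under)
May 2018–Sep 2018: 6,041 kg + 1,413 kg + 2,162 kg + 63 kg + 599 kg = 10,278 kg (under)
Jun 2018–Oct 2018: 1,413 kg + 2,162 kg + 63 kg + 599 kg + 5,680 kg = 9,917 kg (under)
No window exceeds 13,500 kg.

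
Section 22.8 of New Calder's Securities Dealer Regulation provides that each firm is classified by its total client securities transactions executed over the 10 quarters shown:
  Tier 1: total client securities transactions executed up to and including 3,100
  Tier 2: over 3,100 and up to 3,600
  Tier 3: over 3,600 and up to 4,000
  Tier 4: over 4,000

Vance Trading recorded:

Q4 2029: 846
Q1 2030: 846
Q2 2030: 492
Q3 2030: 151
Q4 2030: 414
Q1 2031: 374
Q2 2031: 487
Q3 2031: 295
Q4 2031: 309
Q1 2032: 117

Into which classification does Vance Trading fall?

Tier 4

Total client securities transactions executed: 846 + 846 + 492 + 151 + 414 + 374 + 487 + 295 + 309 + 117 = 4,331.
4,331 > 4,000, so Tier 4 applies.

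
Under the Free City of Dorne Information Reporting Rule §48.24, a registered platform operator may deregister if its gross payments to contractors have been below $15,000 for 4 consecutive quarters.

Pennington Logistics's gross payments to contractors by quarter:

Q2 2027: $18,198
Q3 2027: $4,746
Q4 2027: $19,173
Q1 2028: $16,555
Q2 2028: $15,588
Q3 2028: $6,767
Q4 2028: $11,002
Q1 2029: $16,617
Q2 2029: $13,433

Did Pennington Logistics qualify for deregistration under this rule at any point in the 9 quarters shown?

Quarters below $15,000: Q3 2027, Q3 2028, Q4 2028, Q2 2029.
Longest run of consecutive quarters below the threshold: 2.
2 < 4, so Pennington Logistics never became eligible.

No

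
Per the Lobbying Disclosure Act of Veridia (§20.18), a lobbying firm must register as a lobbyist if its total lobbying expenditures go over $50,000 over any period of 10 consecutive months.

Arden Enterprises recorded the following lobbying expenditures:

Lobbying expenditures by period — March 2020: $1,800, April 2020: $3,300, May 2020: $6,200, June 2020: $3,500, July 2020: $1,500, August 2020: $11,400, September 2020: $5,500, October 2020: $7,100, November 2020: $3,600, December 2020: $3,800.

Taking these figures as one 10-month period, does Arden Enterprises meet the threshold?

No

Total lobbying expenditures: $1,800 + $3,300 + $6,200 + $3,500 + $1,500 + $11,400 + $5,500 + $7,100 + $3,600 + $3,800 = $47,700.
$47,700 ≤ $50,000, so the threshold is not exceeded.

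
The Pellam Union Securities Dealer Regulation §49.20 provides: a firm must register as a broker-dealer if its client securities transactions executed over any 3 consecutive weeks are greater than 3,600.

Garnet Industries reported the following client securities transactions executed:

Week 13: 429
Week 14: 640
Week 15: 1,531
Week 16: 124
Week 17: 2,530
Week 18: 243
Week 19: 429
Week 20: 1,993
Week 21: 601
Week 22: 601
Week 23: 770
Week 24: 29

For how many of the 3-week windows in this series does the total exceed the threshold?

1

Week 13–Week 15: 429 + 640 + 1,531 = 2,600 (under)
Week 14–Week 16: 640 + 1,531 + 124 = 2,295 (under)
Week 15–Week 17: 1,531 + 124 + 2,530 = 4,185 (over)
Week 16–Week 18: 124 + 2,530 + 243 = 2,897 (under)
Week 17–Week 19: 2,530 + 243 + 429 = 3,202 (under)
Week 18–Week 20: 243 + 429 + 1,993 = 2,665 (under)
Week 19–Week 21: 429 + 1,993 + 601 = 3,023 (under)
Week 20–Week 22: 1,993 + 601 + 601 = 3,195 (under)
Week 21–Week 23: 601 + 601 + 770 = 1,972 (under)
Week 22–Week 24: 601 + 770 + 29 = 1,400 (under)
1 window exceeds the threshold.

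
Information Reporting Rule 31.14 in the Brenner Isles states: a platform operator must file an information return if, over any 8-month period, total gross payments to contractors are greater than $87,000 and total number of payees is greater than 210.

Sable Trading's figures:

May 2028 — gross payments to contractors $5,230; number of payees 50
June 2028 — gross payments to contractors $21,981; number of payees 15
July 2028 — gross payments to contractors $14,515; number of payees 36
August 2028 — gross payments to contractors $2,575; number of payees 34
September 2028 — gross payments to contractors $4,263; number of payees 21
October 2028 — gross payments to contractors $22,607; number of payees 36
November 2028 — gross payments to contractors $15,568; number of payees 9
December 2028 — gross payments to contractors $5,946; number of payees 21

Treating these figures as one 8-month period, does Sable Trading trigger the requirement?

Yes

Total gross payments to contractors: $5,230 + $21,981 + $14,515 + $2,575 + $4,263 + $22,607 + $15,568 + $5,946 = $92,685 (> $87,000).
Total number of payees: 50 + 15 + 36 + 34 + 21 + 36 + 9 + 21 = 222 (> 210).
The test is 'and': both thresholds are exceeded.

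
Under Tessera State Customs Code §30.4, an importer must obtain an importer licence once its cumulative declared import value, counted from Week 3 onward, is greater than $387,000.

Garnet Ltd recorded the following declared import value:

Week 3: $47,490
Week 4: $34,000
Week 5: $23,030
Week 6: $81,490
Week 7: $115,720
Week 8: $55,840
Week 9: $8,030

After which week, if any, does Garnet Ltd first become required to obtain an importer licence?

Not triggered

Through Week 3: $47,490
Through Week 4: $81,490
Through Week 5: $104,520
Through Week 6: $186,010
Through Week 7: $301,730
Through Week 8: $357,570
Through Week 9: $365,600
Final cumulative total $365,600 ≤ $387,000; the threshold is never exceeded.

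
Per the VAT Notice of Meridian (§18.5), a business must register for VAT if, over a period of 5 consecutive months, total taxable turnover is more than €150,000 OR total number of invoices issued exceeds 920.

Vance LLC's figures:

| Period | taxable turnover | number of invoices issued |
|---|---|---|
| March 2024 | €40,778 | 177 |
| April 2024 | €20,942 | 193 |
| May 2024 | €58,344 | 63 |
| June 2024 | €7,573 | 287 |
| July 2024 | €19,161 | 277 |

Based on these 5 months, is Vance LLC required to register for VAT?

Yes

Total taxable turnover: €40,778 + €20,942 + €58,344 + €7,573 + €19,161 = €146,798 (≤ €150,000).
Total number of invoices issued: 177 + 193 + 63 + 287 + 277 = 997 (> 920).
The test is 'or': at least one threshold is exceeded.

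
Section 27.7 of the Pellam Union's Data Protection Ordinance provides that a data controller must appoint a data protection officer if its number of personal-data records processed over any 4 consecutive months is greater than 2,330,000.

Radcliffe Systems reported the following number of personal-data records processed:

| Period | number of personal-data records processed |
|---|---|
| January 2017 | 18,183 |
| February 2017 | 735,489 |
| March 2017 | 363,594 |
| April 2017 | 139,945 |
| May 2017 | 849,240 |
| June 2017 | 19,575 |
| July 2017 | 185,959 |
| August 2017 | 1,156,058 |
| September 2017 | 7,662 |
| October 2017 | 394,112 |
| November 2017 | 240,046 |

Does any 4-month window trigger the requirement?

January 2017–April 2017: 18,183 + 735,489 + 363,594 + 139,945 = 1,257,211 (under)
February 2017–May 2017: 735,489 + 363,594 + 139,945 + 849,240 = 2,088,268 (under)
March 2017–June 2017: 363,594 + 139,945 + 849,240 + 19,575 = 1,372,354 (under)
April 2017–July 2017: 139,945 + 849,240 + 19,575 + 185,959 = 1,194,719 (under)
May 2017–August 2017: 849,240 + 19,575 + 185,959 + 1,156,058 = 2,210,832 (under)
June 2017–September 2017: 19,575 + 185,959 + 1,156,058 + 7,662 = 1,369,254 (under)
July 2017–October 2017: 185,959 + 1,156,058 + 7,662 + 394,112 = 1,743,791 (under)
August 2017–November 2017: 1,156,058 + 7,662 + 394,112 + 240,046 = 1,797,878 (under)
No window exceeds 2,330,000.

No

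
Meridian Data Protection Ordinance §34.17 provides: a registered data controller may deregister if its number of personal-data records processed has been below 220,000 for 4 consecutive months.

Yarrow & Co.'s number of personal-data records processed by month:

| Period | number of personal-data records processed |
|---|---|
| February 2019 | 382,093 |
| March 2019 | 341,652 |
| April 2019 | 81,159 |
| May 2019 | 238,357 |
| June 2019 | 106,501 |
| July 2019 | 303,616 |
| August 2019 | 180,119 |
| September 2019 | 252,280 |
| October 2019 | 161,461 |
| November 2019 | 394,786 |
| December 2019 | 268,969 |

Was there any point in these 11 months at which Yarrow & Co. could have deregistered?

No

Months below 220,000: April 2019, June 2019, August 2019, October 2019.
Longest run of consecutive months below the threshold: 1.
1 < 4, so Yarrow & Co. never became eligible.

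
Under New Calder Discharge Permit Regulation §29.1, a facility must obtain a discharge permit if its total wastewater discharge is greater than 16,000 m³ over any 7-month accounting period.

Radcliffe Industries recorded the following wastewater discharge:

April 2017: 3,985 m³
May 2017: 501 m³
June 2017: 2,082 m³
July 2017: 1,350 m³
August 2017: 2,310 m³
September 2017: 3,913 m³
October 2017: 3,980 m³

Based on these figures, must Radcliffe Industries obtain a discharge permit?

Total wastewater discharge: 3,985 m³ + 501 m³ + 2,082 m³ + 1,350 m³ + 2,310 m³ + 3,913 m³ + 3,980 m³ = 18,121 m³.
18,121 m³ > 16,000 m³, so the threshold is exceeded.

Yes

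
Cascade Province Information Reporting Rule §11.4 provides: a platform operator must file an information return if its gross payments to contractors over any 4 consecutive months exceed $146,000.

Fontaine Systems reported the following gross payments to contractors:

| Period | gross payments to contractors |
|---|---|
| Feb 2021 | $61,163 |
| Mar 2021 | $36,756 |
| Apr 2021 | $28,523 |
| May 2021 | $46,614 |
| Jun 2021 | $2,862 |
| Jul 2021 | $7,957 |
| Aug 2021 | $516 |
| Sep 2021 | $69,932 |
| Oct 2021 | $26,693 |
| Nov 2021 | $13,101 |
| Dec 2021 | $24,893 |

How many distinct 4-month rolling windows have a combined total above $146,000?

Feb 2021–May 2021: $61,163 + $36,756 + $28,523 + $46,614 = $173,056 (over)
Mar 2021–Jun 2021: $36,756 + $28,523 + $46,614 + $2,862 = $114,755 (under)
Apr 2021–Jul 2021: $28,523 + $46,614 + $2,862 + $7,957 = $85,956 (under)
May 2021–Aug 2021: $46,614 + $2,862 + $7,957 + $516 = $57,949 (under)
Jun 2021–Sep 2021: $2,862 + $7,957 + $516 + $69,932 = $81,267 (under)
Jul 2021–Oct 2021: $7,957 + $516 + $69,932 + $26,693 = $105,098 (under)
Aug 2021–Nov 2021: $516 + $69,932 + $26,693 + $13,101 = $110,242 (under)
Sep 2021–Dec 2021: $69,932 + $26,693 + $13,101 + $24,893 = $134,619 (under)
1 window exceeds the threshold.

1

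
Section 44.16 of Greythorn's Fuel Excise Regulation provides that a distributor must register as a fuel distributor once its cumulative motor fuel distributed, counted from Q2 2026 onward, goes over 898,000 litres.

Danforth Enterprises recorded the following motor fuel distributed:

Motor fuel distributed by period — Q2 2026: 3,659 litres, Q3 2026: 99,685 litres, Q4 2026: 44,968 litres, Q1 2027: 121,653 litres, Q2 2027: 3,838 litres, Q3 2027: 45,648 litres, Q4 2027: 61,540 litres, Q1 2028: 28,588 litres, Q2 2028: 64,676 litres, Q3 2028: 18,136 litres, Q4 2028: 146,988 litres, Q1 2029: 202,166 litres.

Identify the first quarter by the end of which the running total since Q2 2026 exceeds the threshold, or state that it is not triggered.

Through Q2 2026: 3,659 litres
Through Q3 2026: 103,344 litres
Through Q4 2026: 148,312 litres
Through Q1 2027: 269,965 litres
Through Q2 2027: 273,803 litres
Through Q3 2027: 319,451 litres
Through Q4 2027: 380,991 litres
Through Q1 2028: 409,579 litres
Through Q2 2028: 474,255 litres
Through Q3 2028: 492,391 litres
Through Q4 2028: 639,379 litres
Through Q1 2029: 841,545 litres
Final cumulative total 841,545 litres ≤ 898,000 litres; the threshold is never exceeded.

Not triggered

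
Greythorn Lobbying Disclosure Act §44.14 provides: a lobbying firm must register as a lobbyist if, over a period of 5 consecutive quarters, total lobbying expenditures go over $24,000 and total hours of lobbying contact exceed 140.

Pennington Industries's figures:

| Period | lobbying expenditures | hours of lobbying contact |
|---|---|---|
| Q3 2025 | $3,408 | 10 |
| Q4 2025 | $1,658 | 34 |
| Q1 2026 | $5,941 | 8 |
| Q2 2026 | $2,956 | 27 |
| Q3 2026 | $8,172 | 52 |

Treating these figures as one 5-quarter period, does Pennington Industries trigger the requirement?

Total lobbying expenditures: $3,408 + $1,658 + $5,941 + $2,956 + $8,172 = $22,135 (≤ $24,000).
Total hours of lobbying contact: 10 + 34 + 8 + 27 + 52 = 131 (≤ 140).
The test is 'and': the rule requires both, and at least one is not exceeded.

No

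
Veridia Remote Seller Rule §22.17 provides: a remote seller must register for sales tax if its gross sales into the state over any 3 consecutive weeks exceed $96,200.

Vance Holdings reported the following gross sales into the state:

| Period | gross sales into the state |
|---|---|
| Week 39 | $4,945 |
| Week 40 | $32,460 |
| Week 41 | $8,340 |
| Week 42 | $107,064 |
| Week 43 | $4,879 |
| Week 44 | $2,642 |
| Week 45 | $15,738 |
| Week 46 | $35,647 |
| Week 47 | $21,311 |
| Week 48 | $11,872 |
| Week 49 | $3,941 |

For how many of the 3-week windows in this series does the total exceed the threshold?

3

Week 39–Week 41: $4,945 + $32,460 + $8,340 = $45,745 (under)
Week 40–Week 42: $32,460 + $8,340 + $107,064 = $147,864 (over)
Week 41–Week 43: $8,340 + $107,064 + $4,879 = $120,283 (over)
Week 42–Week 44: $107,064 + $4,879 + $2,642 = $114,585 (over)
Week 43–Week 45: $4,879 + $2,642 + $15,738 = $23,259 (under)
Week 44–Week 46: $2,642 + $15,738 + $35,647 = $54,027 (under)
Week 45–Week 47: $15,738 + $35,647 + $21,311 = $72,696 (under)
Week 46–Week 48: $35,647 + $21,311 + $11,872 = $68,830 (under)
Week 47–Week 49: $21,311 + $11,872 + $3,941 = $37,124 (under)
3 windows exceed the threshold.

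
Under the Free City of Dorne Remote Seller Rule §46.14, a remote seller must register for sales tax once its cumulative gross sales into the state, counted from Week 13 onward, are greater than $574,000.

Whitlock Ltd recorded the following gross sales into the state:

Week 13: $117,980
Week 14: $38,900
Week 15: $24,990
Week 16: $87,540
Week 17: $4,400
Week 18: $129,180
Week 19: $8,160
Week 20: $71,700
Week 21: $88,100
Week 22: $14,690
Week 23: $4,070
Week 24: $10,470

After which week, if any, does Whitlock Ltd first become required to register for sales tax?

Week 22

Through Week 13: $117,980
Through Week 14: $156,880
Through Week 15: $181,870
Through Week 16: $269,410
Through Week 17: $273,810
Through Week 18: $402,990
Through Week 19: $411,150
Through Week 20: $482,850
Through Week 21: $570,950
Through Week 22: $585,640 ← exceeds threshold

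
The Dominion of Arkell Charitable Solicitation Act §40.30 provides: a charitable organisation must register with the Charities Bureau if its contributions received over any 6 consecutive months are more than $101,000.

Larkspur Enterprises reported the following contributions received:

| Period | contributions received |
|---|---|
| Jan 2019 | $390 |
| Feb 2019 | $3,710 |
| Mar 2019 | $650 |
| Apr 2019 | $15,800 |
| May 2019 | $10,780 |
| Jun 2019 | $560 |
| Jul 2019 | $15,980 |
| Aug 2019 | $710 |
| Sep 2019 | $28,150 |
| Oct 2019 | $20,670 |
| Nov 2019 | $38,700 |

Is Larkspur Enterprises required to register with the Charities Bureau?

Jan 2019–Jun 2019: $390 + $3,710 + $650 + $15,800 + $10,780 + $560 = $31,890 (under)
Feb 2019–Jul 2019: $3,710 + $650 + $15,800 + $10,780 + $560 + $15,980 = $47,480 (under)
Mar 2019–Aug 2019: $650 + $15,800 + $10,780 + $560 + $15,980 + $710 = $44,480 (under)
Apr 2019–Sep 2019: $15,800 + $10,780 + $560 + $15,980 + $710 + $28,150 = $71,980 (under)
May 2019–Oct 2019: $10,780 + $560 + $15,980 + $710 + $28,150 + $20,670 = $76,850 (under)
Jun 2019–Nov 2019: $560 + $15,980 + $710 + $28,150 + $20,670 + $38,700 = $104,770 (over)
At least one window exceeds $101,000.

Yes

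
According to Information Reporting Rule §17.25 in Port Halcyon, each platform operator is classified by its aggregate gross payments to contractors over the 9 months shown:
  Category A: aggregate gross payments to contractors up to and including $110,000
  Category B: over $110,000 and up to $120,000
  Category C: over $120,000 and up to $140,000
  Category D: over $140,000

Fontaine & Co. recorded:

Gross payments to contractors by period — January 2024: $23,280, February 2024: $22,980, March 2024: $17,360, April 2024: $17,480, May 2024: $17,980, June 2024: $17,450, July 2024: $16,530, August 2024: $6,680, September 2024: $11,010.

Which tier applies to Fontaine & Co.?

Category D

Aggregate gross payments to contractors: $23,280 + $22,980 + $17,360 + $17,480 + $17,980 + $17,450 + $16,530 + $6,680 + $11,010 = $150,750.
$150,750 > $140,000, so Category D applies.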